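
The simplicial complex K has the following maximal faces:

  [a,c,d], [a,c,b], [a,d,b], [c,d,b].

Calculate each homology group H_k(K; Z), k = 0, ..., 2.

Fix the vertex order a < b < c < d and write every simplex with vertices in increasing order. Then dim K = 2 and the simplices of K are:

  0-simplices (4): a, b, c, d
  1-simplices (6): ab, ac, ad, bc, bd, cd
  2-simplices (4): abc, abd, acd, bcd

giving chain groups C_0 ≅ Z^4, C_1 ≅ Z^6, C_2 ≅ Z^4.

Boundary ∂_1: C_1 → C_0 is given by ∂[p,q] = [q] − [p].
As a 4×6 matrix over Z this has rank 3, with invariant factors (1,1,1).

∂_2: C_2 → C_1 acts by ∂[p,q,r] = [q,r] − [p,r] + [p,q]. For instance
  ∂bcd = cd − bd + bc,
  ∂abd = bd − ad + ab.
The resulting 6×4 matrix has rank 3, and its Smith normal form has invariant factors (1,1,1).

Computing H_k = (kernel of ∂_k) / (image of ∂_{k+1}):

  H_0: rank C_0 − rank ∂_1 = 4 − 3 = 1, and the invariant factors of ∂_1 are all 1, so H_0 = Z.
  H_1: rank ker ∂_1 − rank ∂_2 = (6 − 3) − 3 = 0, and the invariant factors of ∂_2 are all 1, so H_1 = 0.
  H_2: rank ker ∂_2 − rank ∂_3 = (4 − 3) − 0 = 1, and there is no ∂_3, so H_2 = Z.

H_0 = Z,  H_1 = 0,  H_2 = Z.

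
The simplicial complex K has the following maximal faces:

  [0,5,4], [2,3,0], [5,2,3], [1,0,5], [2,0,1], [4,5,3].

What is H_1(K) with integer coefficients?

K has 6 vertices, 12 edges, 6 triangles.
rank ∂_1 = 5, rank ∂_2 = 6 ⇒ b_1 = 12 − 5 − 6 = 1; all invariant factors of ∂_2 are 1 so no torsion. So H_1 = Z.

H_1 = Z.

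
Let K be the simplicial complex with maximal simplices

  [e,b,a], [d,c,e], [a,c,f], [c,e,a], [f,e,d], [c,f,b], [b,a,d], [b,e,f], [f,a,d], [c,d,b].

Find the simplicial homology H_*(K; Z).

H_0 = Z,  H_1 = Z/2,  H_2 = 0.

Take the total order a < b < c < d < e < f on the vertex set. Then K (dimension 2) consists of the simplices:

  0-simplices (6): a, b, c, d, e, f
  1-simplices (15): ab, ac, ad, ae, af, bc, bd, be, bf, cd, ce, cf, de, df, ef
  2-simplices (10): abd, abe, ace, acf, adf, bcd, bcf, bef, cde, def

so the chain groups are C_0 ≅ Z^6, C_1 ≅ Z^15, C_2 ≅ Z^10.

∂_1: C_1 → C_0 sends each edge [p,q] (with p < q) to q − p.
This gives a 6×15 integer matrix of rank 5; reducing to Smith normal form yields diagonal entries (1,1,1,1,1).

The boundary map ∂_2: C_2 → C_1 acts by ∂[p,q,r] = [q,r] − [p,r] + [p,q]. For instance
  ∂bcd = cd − bd + bc,
  ∂ace = ce − ae + ac.
The 15×10 boundary matrix has rank 10 and Smith normal form diag(1,1,1,1,1,1,1,1,1,2).

Computing H_k = (kernel of ∂_k) / (image of ∂_{k+1}):

  H_0: rank C_0 − rank ∂_1 = 6 − 5 = 1, and the invariant factors of ∂_1 are all 1, so H_0 = Z.
  H_1: rank ker ∂_1 − rank ∂_2 = (15 − 5) − 10 = 0, and ∂_2 has invariant factor 2 > 1, so H_1 = Z/2.
  H_2: rank ker ∂_2 − rank ∂_3 = (10 − 10) − 0 = 0, and there is no ∂_3, so H_2 = 0.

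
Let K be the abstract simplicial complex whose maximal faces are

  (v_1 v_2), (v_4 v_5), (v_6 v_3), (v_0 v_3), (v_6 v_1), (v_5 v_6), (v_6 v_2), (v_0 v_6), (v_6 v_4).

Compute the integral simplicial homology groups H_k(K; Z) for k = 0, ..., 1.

Take the total order v_0 < v_1 < v_2 < v_3 < v_4 < v_5 < v_6 on the vertex set. Then K (dimension 1) consists of the simplices:

  0-simplices (7): [v_0], [v_1], [v_2], [v_3], [v_4], [v_5], [v_6]
  1-simplices (9): [v_0,v_3], [v_0,v_6], [v_1,v_2], [v_1,v_6], [v_2,v_6], [v_3,v_6], [v_4,v_5], [v_4,v_6], [v_5,v_6]

giving chain groups C_0 ≅ Z^7, C_1 ≅ Z^9.

Boundary ∂_1: C_1 → C_0 sends each edge [p,q] (with p < q) to q − p. For instance
  ∂[v_5,v_6] = [v_6] − [v_5].
This gives a 7×9 integer matrix of rank 6; reducing to Smith normal form yields diagonal entries (1,1,1,1,1,1).

From H_k ≅ ker(∂_k) / im(∂_{k+1}) we obtain:

  H_0: rank C_0 − rank ∂_1 = 7 − 6 = 1, and the invariant factors of ∂_1 are all 1, so H_0 ≅ Z.
  H_1: rank ker ∂_1 − rank ∂_2 = (9 − 6) − 0 = 3, and there is no ∂_2, so H_1 ≅ Z^3.

H_0 = Z,  H_1 = Z^3.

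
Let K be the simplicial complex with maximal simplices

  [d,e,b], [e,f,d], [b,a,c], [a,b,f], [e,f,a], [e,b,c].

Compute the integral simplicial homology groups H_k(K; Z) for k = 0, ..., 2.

Take the total order a < b < c < d < e < f on the vertex set. Then K (dimension 2) consists of the simplices:

  0-simplices (6): a, b, c, d, e, f
  1-simplices (12): ab, ac, ae, af, bc, bd, be, bf, ce, de, df, ef
  2-simplices (6): abc, abf, aef, bce, bde, def

Hence C_0 ≅ Z^6, C_1 ≅ Z^12, C_2 ≅ Z^6.

Boundary ∂_1: C_1 → C_0 maps an edge to its endpoints' difference, ∂[p,q] = q − p.
This gives a 6×12 integer matrix of rank 5; reducing to Smith normal form yields diagonal entries (1,1,1,1,1).

∂_2: C_2 → C_1 maps a triangle to the signed sum of its edges. For instance
  ∂bce = ce − be + bc,
  ∂abf = bf − af + ab.
The 12×6 boundary matrix has rank 6 and Smith normal form diag(1,1,1,1,1,1).

Reading off H_k = ker ∂_k / im ∂_{k+1}:

  H_0: rank C_0 − rank ∂_1 = 6 − 5 = 1, and the invariant factors of ∂_1 are all 1, so H_0 ≅ Z.
  H_1: rank ker ∂_1 − rank ∂_2 = (12 − 5) − 6 = 1, and the invariant factors of ∂_2 are all 1, so H_1 ≅ Z.
  H_2: rank ker ∂_2 − rank ∂_3 = (6 − 6) − 0 = 0, and there is no ∂_3, so H_2 ≅ 0.

H_0 ≅ Z,  H_1 ≅ Z,  H_2 = 0.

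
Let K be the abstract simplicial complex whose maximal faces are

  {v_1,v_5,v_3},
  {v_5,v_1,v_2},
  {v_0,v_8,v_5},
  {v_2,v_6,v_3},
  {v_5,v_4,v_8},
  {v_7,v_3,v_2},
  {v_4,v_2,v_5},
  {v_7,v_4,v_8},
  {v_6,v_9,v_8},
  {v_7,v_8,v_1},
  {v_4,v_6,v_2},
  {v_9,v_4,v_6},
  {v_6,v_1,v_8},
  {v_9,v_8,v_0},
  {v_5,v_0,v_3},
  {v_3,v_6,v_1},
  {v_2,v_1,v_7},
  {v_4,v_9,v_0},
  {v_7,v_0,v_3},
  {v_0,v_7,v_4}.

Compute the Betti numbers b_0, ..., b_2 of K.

Fix the vertex order v_0 < v_1 < v_2 < v_3 < v_4 < v_5 < v_6 < v_7 < v_8 < v_9 and write every simplex with vertices in increasing order. Then dim K = 2 and the simplices of K are:

  0-simplices (10): [v_0], [v_1], [v_2], [v_3], [v_4], [v_5], [v_6], [v_7], [v_8], [v_9]
  1-simplices (30): (30 of them)
  2-simplices (20): (20 of them)

so the chain groups are C_0 ≅ Z^10, C_1 ≅ Z^30, C_2 ≅ Z^20.

Boundary ∂_1: C_1 → C_0 sends each edge [p,q] (with p < q) to q − p.
The resulting 10×30 matrix has rank 9, and its Smith normal form has invariant factors (1,1,1,1,1,1,1,1,1).

The boundary map ∂_2: C_2 → C_1 acts by ∂[p,q,r] = [q,r] − [p,r] + [p,q]. For instance
  ∂[v_1,v_7,v_8] = [v_7,v_8] − [v_1,v_8] + [v_1,v_7],
  ∂[v_1,v_2,v_7] = [v_2,v_7] − [v_1,v_7] + [v_1,v_2].
As a 30×20 matrix over Z this has rank 20, with invariant factors (1,1,1,1,1,1,1,1,1,1,1,1,1,1,1,1,1,1,1,2).

From H_k ≅ ker(∂_k) / im(∂_{k+1}) we obtain:

  H_0: rank C_0 − rank ∂_1 = 10 − 9 = 1, and the invariant factors of ∂_1 are all 1, so H_0 ≅ Z.
  H_1: rank ker ∂_1 − rank ∂_2 = (30 − 9) − 20 = 1, and ∂_2 has invariant factor 2 > 1, so H_1 ≅ Z ⊕ Z/2.
  H_2: rank ker ∂_2 − rank ∂_3 = (20 − 20) − 0 = 0, and there is no ∂_3, so H_2 ≅ 0.

As a check, the Euler characteristic is 10 − 30 + 20 = 0, which agrees with 1 − 1 + 0 = 0.

Hence the Betti numbers are b_0 = 1, b_1 = 1, b_2 = 0.

b_0 = 1, b_1 = 1, b_2 = 0.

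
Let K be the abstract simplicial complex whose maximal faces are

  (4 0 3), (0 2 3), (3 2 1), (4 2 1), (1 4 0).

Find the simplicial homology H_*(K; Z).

Fix the vertex order 0 < 1 < 2 < 3 < 4 and write every simplex with vertices in increasing order. Then dim K = 2 and the simplices of K are:

  0-simplices (5): [0], [1], [2], [3], [4]
  1-simplices (10): [0,1], [0,2], [0,3], [0,4], [1,2], [1,3], [1,4], [2,3], [2,4], [3,4]
  2-simplices (5): [0,1,4], [0,2,3], [0,3,4], [1,2,3], [1,2,4]

giving chain groups C_0 ≅ Z^5, C_1 ≅ Z^10, C_2 ≅ Z^5.

Boundary ∂_1: C_1 → C_0 maps an edge to its endpoints' difference, ∂[p,q] = q − p.
The 5×10 boundary matrix has rank 4 and Smith normal form diag(1,1,1,1).

The boundary map ∂_2: C_2 → C_1 acts by ∂[p,q,r] = [q,r] − [p,r] + [p,q]. For instance
  ∂[1,2,3] = [2,3] − [1,3] + [1,2],
  ∂[1,2,4] = [2,4] − [1,4] + [1,2].
As a 10×5 matrix over Z this has rank 5, with invariant factors (1,1,1,1,1).

From H_k ≅ ker(∂_k) / im(∂_{k+1}) we obtain:

  H_0: rank C_0 − rank ∂_1 = 5 − 4 = 1, and the invariant factors of ∂_1 are all 1, so H_0 ≅ Z.
  H_1: rank ker ∂_1 − rank ∂_2 = (10 − 4) − 5 = 1, and the invariant factors of ∂_2 are all 1, so H_1 ≅ Z.
  H_2: rank ker ∂_2 − rank ∂_3 = (5 − 5) − 0 = 0, and there is no ∂_3, so H_2 ≅ 0.

H_0 = Z,  H_1 = Z,  H_2 = 0.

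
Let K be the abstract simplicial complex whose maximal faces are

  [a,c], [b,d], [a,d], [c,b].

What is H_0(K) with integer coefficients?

Fix the vertex order a < b < c < d and write every simplex with vertices in increasing order. Then dim K = 1 and the simplices of K are:

  0-simplices (4): a, b, c, d
  1-simplices (4): ac, ad, bc, bd

Hence C_0 ≅ Z^4, C_1 ≅ Z^4.

The boundary map ∂_1: C_1 → C_0 maps an edge to its endpoints' difference, ∂[p,q] = q − p. For instance
  ∂bd = d − b.
This gives a 4×4 integer matrix of rank 3; reducing to Smith normal form yields diagonal entries (1,1,1).

Computing H_k = (kernel of ∂_k) / (image of ∂_{k+1}):

  H_0: rank C_0 − rank ∂_1 = 4 − 3 = 1, and the invariant factors of ∂_1 are all 1, so H_0 ≅ Z.

(K is a triangulation of the circle S^1.)

H_0 = Z.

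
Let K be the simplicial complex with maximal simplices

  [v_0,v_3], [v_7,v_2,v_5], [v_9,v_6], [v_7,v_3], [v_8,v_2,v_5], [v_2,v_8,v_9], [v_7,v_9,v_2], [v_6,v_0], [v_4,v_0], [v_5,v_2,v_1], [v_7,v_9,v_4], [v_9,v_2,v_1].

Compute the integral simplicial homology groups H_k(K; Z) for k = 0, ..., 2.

Fix the vertex order v_0 < v_1 < v_2 < v_3 < v_4 < v_5 < v_6 < v_7 < v_8 < v_9 and write every simplex with vertices in increasing order. Then dim K = 2 and the simplices of K are:

  0-simplices (10): [v_0], [v_1], [v_2], [v_3], [v_4], [v_5], [v_6], [v_7], [v_8], [v_9]
  1-simplices (18): (18 of them)
  2-simplices (7): [v_1,v_2,v_5], [v_1,v_2,v_9], [v_2,v_5,v_7], [v_2,v_5,v_8], [v_2,v_7,v_9], [v_2,v_8,v_9], [v_4,v_7,v_9]

giving chain groups C_0 ≅ Z^10, C_1 ≅ Z^18, C_2 ≅ Z^7.

∂_1: C_1 → C_0 maps an edge to its endpoints' difference, ∂[p,q] = q − p. For instance
  ∂[v_0,v_6] = [v_6] − [v_0].
The 10×18 boundary matrix has rank 9 and Smith normal form diag(1,1,1,1,1,1,1,1,1).

The boundary map ∂_2: C_2 → C_1 sends each 2-simplex [p,q,r] to [q,r] − [p,r] + [p,q]. For instance
  ∂[v_2,v_5,v_7] = [v_5,v_7] − [v_2,v_7] + [v_2,v_5],
  ∂[v_4,v_7,v_9] = [v_7,v_9] − [v_4,v_9] + [v_4,v_7].
This gives a 18×7 integer matrix of rank 7; reducing to Smith normal form yields diagonal entries (1,1,1,1,1,1,1).

Now H_k = ker ∂_k / im ∂_{k+1}, so:

  H_0: rank C_0 − rank ∂_1 = 10 − 9 = 1, and the invariant factors of ∂_1 are all 1, so H_0 = Z.
  H_1: rank ker ∂_1 − rank ∂_2 = (18 − 9) − 7 = 2, and the invariant factors of ∂_2 are all 1, so H_1 = Z^2.
  H_2: rank ker ∂_2 − rank ∂_3 = (7 − 7) − 0 = 0, and there is no ∂_3, so H_2 = 0.

H_0 = Z,  H_1 = Z^2,  H_2 = 0.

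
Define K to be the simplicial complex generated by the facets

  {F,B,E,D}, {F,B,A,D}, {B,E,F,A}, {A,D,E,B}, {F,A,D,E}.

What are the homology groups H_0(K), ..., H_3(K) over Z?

H_0 ≅ Z,  H_1 = 0,  H_2 = 0,  H_3 ≅ Z.

Order the vertices as A < B < D < E < F. Listing each simplex with vertices in this order, K has dimension 3 with simplices:

  0-simplices (5): A, B, D, E, F
  1-simplices (10): AB, AD, AE, AF, BD, BE, BF, DE, DF, EF
  2-simplices (10): ABD, ABE, ABF, ADE, ADF, AEF, BDE, BDF, BEF, DEF
  3-simplices (5): ABDE, ABDF, ABEF, ADEF, BDEF

Hence C_0 ≅ Z^5, C_1 ≅ Z^10, C_2 ≅ Z^10, C_3 ≅ Z^5.

The boundary map ∂_1: C_1 → C_0 maps an edge to its endpoints' difference, ∂[p,q] = q − p.
As a 5×10 matrix over Z this has rank 4, with invariant factors (1,1,1,1).

∂_2: C_2 → C_1 acts by ∂[p,q,r] = [q,r] − [p,r] + [p,q]. For instance
  ∂ABF = BF − AF + AB,
  ∂AEF = EF − AF + AE.
This gives a 10×10 integer matrix of rank 6; reducing to Smith normal form yields diagonal entries (1,1,1,1,1,1).

The boundary map ∂_3: C_3 → C_2 sends each 3-simplex σ to the alternating sum Σ_i (−1)^i (σ with its i-th vertex removed). For instance
  ∂BDEF = DEF − BEF + BDF − BDE,
  ∂ABEF = BEF − AEF + ABF − ABE.
As a 10×5 matrix over Z this has rank 4, with invariant factors (1,1,1,1).

Computing H_k = (kernel of ∂_k) / (image of ∂_{k+1}):

  H_0: rank C_0 − rank ∂_1 = 5 − 4 = 1, and the invariant factors of ∂_1 are all 1, so H_0 = Z.
  H_1: rank ker ∂_1 − rank ∂_2 = (10 − 4) − 6 = 0, and the invariant factors of ∂_2 are all 1, so H_1 = 0.
  H_2: rank ker ∂_2 − rank ∂_3 = (10 − 6) − 4 = 0, and the invariant factors of ∂_3 are all 1, so H_2 = 0.
  H_3: rank ker ∂_3 − rank ∂_4 = (5 − 4) − 0 = 1, and there is no ∂_4, so H_3 = Z.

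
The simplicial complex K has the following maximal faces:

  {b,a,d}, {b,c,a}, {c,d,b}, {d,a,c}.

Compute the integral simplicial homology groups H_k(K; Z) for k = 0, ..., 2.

H_0 = Z,  H_1 = 0,  H_2 = Z.

Fix the vertex order a < b < c < d and write every simplex with vertices in increasing order. Then dim K = 2 and the simplices of K are:

  0-simplices (4): a, b, c, d
  1-simplices (6): ab, ac, ad, bc, bd, cd
  2-simplices (4): abc, abd, acd, bcd

Hence C_0 ≅ Z^4, C_1 ≅ Z^6, C_2 ≅ Z^4.

∂_1: C_1 → C_0 maps an edge to its endpoints' difference, ∂[p,q] = q − p.
The resulting 4×6 matrix has rank 3, and its Smith normal form has invariant factors (1,1,1).

∂_2: C_2 → C_1 acts by ∂[p,q,r] = [q,r] − [p,r] + [p,q]. For instance
  ∂abc = bc − ac + ab,
  ∂abd = bd − ad + ab.
The 6×4 boundary matrix has rank 3 and Smith normal form diag(1,1,1).

Reading off H_k = ker ∂_k / im ∂_{k+1}:

  H_0: rank C_0 − rank ∂_1 = 4 − 3 = 1, and the invariant factors of ∂_1 are all 1, so H_0 = Z.
  H_1: rank ker ∂_1 − rank ∂_2 = (6 − 3) − 3 = 0, and the invariant factors of ∂_2 are all 1, so H_1 = 0.
  H_2: rank ker ∂_2 − rank ∂_3 = (4 − 3) − 0 = 1, and there is no ∂_3, so H_2 = Z.

As a check, the Euler characteristic is 4 − 6 + 4 = 2, which agrees with 1 − 0 + 1 = 2.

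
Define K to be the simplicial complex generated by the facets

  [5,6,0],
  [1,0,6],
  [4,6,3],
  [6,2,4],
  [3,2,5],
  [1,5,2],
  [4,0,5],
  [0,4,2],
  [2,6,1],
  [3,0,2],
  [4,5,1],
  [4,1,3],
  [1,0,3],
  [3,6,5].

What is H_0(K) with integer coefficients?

Take the total order 0 < 1 < 2 < 3 < 4 < 5 < 6 on the vertex set. Then K (dimension 2) consists of the simplices:

  0-simplices (7): [0], [1], [2], [3], [4], [5], [6]
  1-simplices (21): [0,1], [0,2], [0,3], [0,4], [0,5], [0,6], [1,2], [1,3], [1,4], [1,5], [1,6], [2,3], [2,4], [2,5], [2,6], [3,4], [3,5], [3,6], [4,5], [4,6], [5,6]
  2-simplices (14): [0,1,3], [0,1,6], [0,2,3], [0,2,4], [0,4,5], [0,5,6], [1,2,5], [1,2,6], [1,3,4], [1,4,5], [2,3,5], [2,4,6], [3,4,6], [3,5,6]

Hence C_0 ≅ Z^7, C_1 ≅ Z^21, C_2 ≅ Z^14.

The boundary map ∂_1: C_1 → C_0 maps an edge to its endpoints' difference, ∂[p,q] = q − p. For instance
  ∂[1,2] = [2] − [1].
As a 7×21 matrix over Z this has rank 6, with invariant factors (1,1,1,1,1,1).

Boundary ∂_2: C_2 → C_1 sends each 2-simplex [p,q,r] to [q,r] − [p,r] + [p,q]. For instance
  ∂[0,2,4] = [2,4] − [0,4] + [0,2],
  ∂[2,4,6] = [4,6] − [2,6] + [2,4].
The 21×14 boundary matrix has rank 13 and Smith normal form diag(1,1,1,1,1,1,1,1,1,1,1,1,1).

From H_k ≅ ker(∂_k) / im(∂_{k+1}) we obtain:

  H_0: rank C_0 − rank ∂_1 = 7 − 6 = 1, and the invariant factors of ∂_1 are all 1, so H_0 ≅ Z.

H_0 ≅ Z.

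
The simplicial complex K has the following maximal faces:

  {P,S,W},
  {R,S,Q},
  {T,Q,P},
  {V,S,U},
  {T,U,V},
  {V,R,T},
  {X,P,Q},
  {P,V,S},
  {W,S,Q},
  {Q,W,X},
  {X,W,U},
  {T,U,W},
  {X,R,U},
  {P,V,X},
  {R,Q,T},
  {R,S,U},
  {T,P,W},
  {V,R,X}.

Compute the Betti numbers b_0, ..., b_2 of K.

b_0 = 1, b_1 = 1, b_2 = 0.

K has 9 vertices, 27 edges, 18 triangles.
rank ∂_0 = 0, rank ∂_1 = 8 ⇒ b_0 = 9 − 0 − 8 = 1; all invariant factors of ∂_1 are 1 so no torsion. So H_0 = Z.
rank ∂_1 = 8, rank ∂_2 = 18 ⇒ b_1 = 27 − 8 − 18 = 1; ∂_2 has invariant factor(s) [2] giving torsion. So H_1 = Z ⊕ Z/2Z.
rank ∂_2 = 18, rank ∂_3 = 0 ⇒ b_2 = 18 − 18 − 0 = 0. So H_2 = 0.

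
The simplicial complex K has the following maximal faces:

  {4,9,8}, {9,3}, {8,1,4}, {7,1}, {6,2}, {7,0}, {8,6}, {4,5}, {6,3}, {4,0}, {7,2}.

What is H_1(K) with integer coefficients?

Take the total order 0 < 1 < 2 < 3 < 4 < 5 < 6 < 7 < 8 < 9 on the vertex set. Then K (dimension 2) consists of the simplices:

  0-simplices (10): [0], [1], [2], [3], [4], [5], [6], [7], [8], [9]
  1-simplices (14): [0,4], [0,7], [1,4], [1,7], [1,8], [2,6], [2,7], [3,6], [3,9], [4,5], [4,8], [4,9], [6,8], [8,9]
  2-simplices (2): [1,4,8], [4,8,9]

so the chain groups are C_0 ≅ Z^10, C_1 ≅ Z^14, C_2 ≅ Z^2.

∂_1: C_1 → C_0 is given by ∂[p,q] = [q] − [p]. For instance
  ∂[6,8] = [8] − [6].
The 10×14 boundary matrix has rank 9 and Smith normal form diag(1,1,1,1,1,1,1,1,1).

The boundary map ∂_2: C_2 → C_1 acts by ∂[p,q,r] = [q,r] − [p,r] + [p,q]. For instance
  ∂[4,8,9] = [8,9] − [4,9] + [4,8],
  ∂[1,4,8] = [4,8] − [1,8] + [1,4].
The resulting 14×2 matrix has rank 2, and its Smith normal form has invariant factors (1,1).

Computing H_k = (kernel of ∂_k) / (image of ∂_{k+1}):

  H_1: rank ker ∂_1 − rank ∂_2 = (14 − 9) − 2 = 3, and the invariant factors of ∂_2 are all 1, so H_1 = Z^3.

H_1 ≅ Z^3.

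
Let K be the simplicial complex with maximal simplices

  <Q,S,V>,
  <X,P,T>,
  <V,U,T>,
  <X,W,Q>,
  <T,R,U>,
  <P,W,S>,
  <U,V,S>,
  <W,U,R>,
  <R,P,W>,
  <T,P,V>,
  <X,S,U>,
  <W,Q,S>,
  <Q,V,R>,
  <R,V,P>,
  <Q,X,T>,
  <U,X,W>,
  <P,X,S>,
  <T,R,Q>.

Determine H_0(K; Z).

H_0 = Z.

Take the total order P < Q < R < S < T < U < V < W < X on the vertex set. Then K (dimension 2) consists of the simplices:

  0-simplices (9): P, Q, R, S, T, U, V, W, X
  1-simplices (27): PR, PS, PT, PV, PW, PX, QR, QS, QT, QV, QW, QX, RT, RU, RV, RW, SU, SV, SW, SX, TU, TV, TX, UV, UW, UX, WX
  2-simplices (18): PRV, PRW, PSW, PSX, PTV, PTX, QRT, QRV, QSV, QSW, QTX, QWX, RTU, RUW, SUV, SUX, TUV, UWX

Hence C_0 ≅ Z^9, C_1 ≅ Z^27, C_2 ≅ Z^18.

Boundary ∂_1: C_1 → C_0 maps an edge to its endpoints' difference, ∂[p,q] = q − p.
The resulting 9×27 matrix has rank 8, and its Smith normal form has invariant factors (1,1,1,1,1,1,1,1).

Boundary ∂_2: C_2 → C_1 acts by ∂[p,q,r] = [q,r] − [p,r] + [p,q]. For instance
  ∂SUV = UV − SV + SU,
  ∂QSW = SW − QW + QS.
The resulting 27×18 matrix has rank 18, and its Smith normal form has invariant factors (1,1,1,1,1,1,1,1,1,1,1,1,1,1,1,1,1,2).

Now H_k = ker ∂_k / im ∂_{k+1}, so:

  H_0: rank C_0 − rank ∂_1 = 9 − 8 = 1, and the invariant factors of ∂_1 are all 1, so H_0 = Z.

(K is a triangulation of the Klein bottle.)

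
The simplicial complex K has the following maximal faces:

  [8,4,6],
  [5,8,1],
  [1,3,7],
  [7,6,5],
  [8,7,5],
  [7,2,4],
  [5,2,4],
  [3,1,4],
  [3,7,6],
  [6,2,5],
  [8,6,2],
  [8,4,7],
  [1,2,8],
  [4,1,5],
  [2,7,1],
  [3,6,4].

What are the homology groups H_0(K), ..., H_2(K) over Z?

H_0 = Z,  H_1 = Z^2,  H_2 = Z.

Take the total order 1 < 2 < 3 < 4 < 5 < 6 < 7 < 8 on the vertex set. Then K (dimension 2) consists of the simplices:

  0-simplices (8): [1], [2], [3], [4], [5], [6], [7], [8]
  1-simplices (24): (24 of them)
  2-simplices (16): [1,2,7], [1,2,8], [1,3,4], [1,3,7], [1,4,5], [1,5,8], [2,4,5], [2,4,7], [2,5,6], [2,6,8], [3,4,6], [3,6,7], [4,6,8], [4,7,8], [5,6,7], [5,7,8]

so the chain groups are C_0 ≅ Z^8, C_1 ≅ Z^24, C_2 ≅ Z^16.

Boundary ∂_1: C_1 → C_0 is given by ∂[p,q] = [q] − [p]. For instance
  ∂[3,7] = [7] − [3].
The 8×24 boundary matrix has rank 7 and Smith normal form diag(1,1,1,1,1,1,1).

∂_2: C_2 → C_1 sends each 2-simplex [p,q,r] to [q,r] − [p,r] + [p,q]. For instance
  ∂[5,6,7] = [6,7] − [5,7] + [5,6],
  ∂[4,6,8] = [6,8] − [4,8] + [4,6].
This gives a 24×16 integer matrix of rank 15; reducing to Smith normal form yields diagonal entries (1,1,1,1,1,1,1,1,1,1,1,1,1,1,1).

From H_k ≅ ker(∂_k) / im(∂_{k+1}) we obtain:

  H_0: rank C_0 − rank ∂_1 = 8 − 7 = 1, and the invariant factors of ∂_1 are all 1, so H_0 ≅ Z.
  H_1: rank ker ∂_1 − rank ∂_2 = (24 − 7) − 15 = 2, and the invariant factors of ∂_2 are all 1, so H_1 ≅ Z^2.
  H_2: rank ker ∂_2 − rank ∂_3 = (16 − 15) − 0 = 1, and there is no ∂_3, so H_2 ≅ Z.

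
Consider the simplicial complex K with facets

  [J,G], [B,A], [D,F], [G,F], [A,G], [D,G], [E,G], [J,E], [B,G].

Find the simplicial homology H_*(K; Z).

H_0 = Z,  H_1 = Z^3.

Fix the vertex order A < B < D < E < F < G < J and write every simplex with vertices in increasing order. Then dim K = 1 and the simplices of K are:

  0-simplices (7): A, B, D, E, F, G, J
  1-simplices (9): AB, AG, BG, DF, DG, EG, EJ, FG, GJ

Hence C_0 ≅ Z^7, C_1 ≅ Z^9.

Boundary ∂_1: C_1 → C_0 sends each edge [p,q] (with p < q) to q − p.
The resulting 7×9 matrix has rank 6, and its Smith normal form has invariant factors (1,1,1,1,1,1).

Now H_k = ker ∂_k / im ∂_{k+1}, so:

  H_0: rank C_0 − rank ∂_1 = 7 − 6 = 1, and the invariant factors of ∂_1 are all 1, so H_0 ≅ Z.
  H_1: rank ker ∂_1 − rank ∂_2 = (9 − 6) − 0 = 3, and there is no ∂_2, so H_1 ≅ Z^3.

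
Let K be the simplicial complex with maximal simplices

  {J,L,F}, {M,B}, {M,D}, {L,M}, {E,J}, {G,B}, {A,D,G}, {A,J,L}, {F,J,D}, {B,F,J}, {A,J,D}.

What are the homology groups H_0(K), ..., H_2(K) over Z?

H_0 ≅ Z,  H_1 ≅ Z^3,  H_2 = 0.

K has 9 vertices, 17 edges, 6 triangles.
rank ∂_0 = 0, rank ∂_1 = 8 ⇒ b_0 = 9 − 0 − 8 = 1; all invariant factors of ∂_1 are 1 so no torsion. So H_0 = Z.
rank ∂_1 = 8, rank ∂_2 = 6 ⇒ b_1 = 17 − 8 − 6 = 3; all invariant factors of ∂_2 are 1 so no torsion. So H_1 = Z^3.
rank ∂_2 = 6, rank ∂_3 = 0 ⇒ b_2 = 6 − 6 − 0 = 0. So H_2 = 0.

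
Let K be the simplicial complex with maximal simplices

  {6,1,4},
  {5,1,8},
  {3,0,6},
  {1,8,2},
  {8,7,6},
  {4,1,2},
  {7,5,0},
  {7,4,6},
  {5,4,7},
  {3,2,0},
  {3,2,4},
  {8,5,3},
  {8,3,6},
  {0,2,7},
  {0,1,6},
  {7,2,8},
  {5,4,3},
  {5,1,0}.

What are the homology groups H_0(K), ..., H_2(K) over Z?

Take the total order 0 < 1 < 2 < 3 < 4 < 5 < 6 < 7 < 8 on the vertex set. Then K (dimension 2) consists of the simplices:

  0-simplices (9): [0], [1], [2], [3], [4], [5], [6], [7], [8]
  1-simplices (27): (27 of them)
  2-simplices (18): [0,1,5], [0,1,6], [0,2,3], [0,2,7], [0,3,6], [0,5,7], [1,2,4], [1,2,8], [1,4,6], [1,5,8], [2,3,4], [2,7,8], [3,4,5], [3,5,8], [3,6,8], [4,5,7], [4,6,7], [6,7,8]

Hence C_0 ≅ Z^9, C_1 ≅ Z^27, C_2 ≅ Z^18.

∂_1: C_1 → C_0 is given by ∂[p,q] = [q] − [p].
The resulting 9×27 matrix has rank 8, and its Smith normal form has invariant factors (1,1,1,1,1,1,1,1).

∂_2: C_2 → C_1 sends each 2-simplex [p,q,r] to [q,r] − [p,r] + [p,q]. For instance
  ∂[2,3,4] = [3,4] − [2,4] + [2,3],
  ∂[4,5,7] = [5,7] − [4,7] + [4,5].
The resulting 27×18 matrix has rank 17, and its Smith normal form has invariant factors (1,1,1,1,1,1,1,1,1,1,1,1,1,1,1,1,1).

From H_k ≅ ker(∂_k) / im(∂_{k+1}) we obtain:

  H_0: rank C_0 − rank ∂_1 = 9 − 8 = 1, and the invariant factors of ∂_1 are all 1, so H_0 = Z.
  H_1: rank ker ∂_1 − rank ∂_2 = (27 − 8) − 17 = 2, and the invariant factors of ∂_2 are all 1, so H_1 = Z^2.
  H_2: rank ker ∂_2 − rank ∂_3 = (18 − 17) − 0 = 1, and there is no ∂_3, so H_2 = Z.

(K is a triangulation of the torus T^2.)

H_0 = Z,  H_1 = Z^2,  H_2 = Z.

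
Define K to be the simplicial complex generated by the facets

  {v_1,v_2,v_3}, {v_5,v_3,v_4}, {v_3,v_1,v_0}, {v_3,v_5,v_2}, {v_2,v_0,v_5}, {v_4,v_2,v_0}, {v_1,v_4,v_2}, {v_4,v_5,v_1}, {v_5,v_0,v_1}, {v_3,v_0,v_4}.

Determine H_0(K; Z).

We work with the vertex ordering v_0 < v_1 < v_2 < v_3 < v_4 < v_5. The simplices of K, each written with vertices in increasing order, are:

  0-simplices (6): [v_0], [v_1], [v_2], [v_3], [v_4], [v_5]
  1-simplices (15): (15 of them)
  2-simplices (10): [v_0,v_1,v_3], [v_0,v_1,v_5], [v_0,v_2,v_4], [v_0,v_2,v_5], [v_0,v_3,v_4], [v_1,v_2,v_3], [v_1,v_2,v_4], [v_1,v_4,v_5], [v_2,v_3,v_5], [v_3,v_4,v_5]

Hence C_0 ≅ Z^6, C_1 ≅ Z^15, C_2 ≅ Z^10.

Boundary ∂_1: C_1 → C_0 maps an edge to its endpoints' difference, ∂[p,q] = q − p. For instance
  ∂[v_3,v_4] = [v_4] − [v_3].
As a 6×15 matrix over Z this has rank 5, with invariant factors (1,1,1,1,1).

The boundary map ∂_2: C_2 → C_1 sends each 2-simplex [p,q,r] to [q,r] − [p,r] + [p,q]. For instance
  ∂[v_0,v_1,v_5] = [v_1,v_5] − [v_0,v_5] + [v_0,v_1],
  ∂[v_0,v_3,v_4] = [v_3,v_4] − [v_0,v_4] + [v_0,v_3].
The resulting 15×10 matrix has rank 10, and its Smith normal form has invariant factors (1,1,1,1,1,1,1,1,1,2).

Now H_k = ker ∂_k / im ∂_{k+1}, so:

  H_0: rank C_0 − rank ∂_1 = 6 − 5 = 1, and the invariant factors of ∂_1 are all 1, so H_0 = Z.

H_0 ≅ Z.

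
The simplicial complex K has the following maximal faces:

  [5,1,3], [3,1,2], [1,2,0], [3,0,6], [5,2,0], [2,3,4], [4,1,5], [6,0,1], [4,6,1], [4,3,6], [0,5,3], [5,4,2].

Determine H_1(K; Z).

Fix the vertex order 0 < 1 < 2 < 3 < 4 < 5 < 6 and write every simplex with vertices in increasing order. Then dim K = 2 and the simplices of K are:

  0-simplices (7): [0], [1], [2], [3], [4], [5], [6]
  1-simplices (18): [0,1], [0,2], [0,3], [0,5], [0,6], [1,2], [1,3], [1,4], [1,5], [1,6], [2,3], [2,4], [2,5], [3,4], [3,5], [3,6], [4,5], [4,6]
  2-simplices (12): [0,1,2], [0,1,6], [0,2,5], [0,3,5], [0,3,6], [1,2,3], [1,3,5], [1,4,5], [1,4,6], [2,3,4], [2,4,5], [3,4,6]

giving chain groups C_0 ≅ Z^7, C_1 ≅ Z^18, C_2 ≅ Z^12.

The boundary map ∂_1: C_1 → C_0 sends each edge [p,q] (with p < q) to q − p.
As a 7×18 matrix over Z this has rank 6, with invariant factors (1,1,1,1,1,1).

Boundary ∂_2: C_2 → C_1 maps a triangle to the signed sum of its edges. For instance
  ∂[0,1,2] = [1,2] − [0,2] + [0,1],
  ∂[3,4,6] = [4,6] − [3,6] + [3,4].
As a 18×12 matrix over Z this has rank 12, with invariant factors (1,1,1,1,1,1,1,1,1,1,1,2).

From H_k ≅ ker(∂_k) / im(∂_{k+1}) we obtain:

  H_1: rank ker ∂_1 − rank ∂_2 = (18 − 6) − 12 = 0, and ∂_2 has invariant factor 2 > 1, so H_1 ≅ Z/2.

H_1 ≅ Z/2.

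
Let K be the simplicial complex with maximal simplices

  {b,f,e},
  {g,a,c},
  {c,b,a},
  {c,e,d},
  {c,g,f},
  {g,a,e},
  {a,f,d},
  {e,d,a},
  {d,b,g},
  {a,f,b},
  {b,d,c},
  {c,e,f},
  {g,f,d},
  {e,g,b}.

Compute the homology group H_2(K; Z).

H_2 = Z.

Order the vertices as a < b < c < d < e < f < g. Listing each simplex with vertices in this order, K has dimension 2 with simplices:

  0-simplices (7): a, b, c, d, e, f, g
  1-simplices (21): ab, ac, ad, ae, af, ag, bc, bd, be, bf, bg, cd, ce, cf, cg, de, df, dg, ef, eg, fg
  2-simplices (14): abc, abf, acg, ade, adf, aeg, bcd, bdg, bef, beg, cde, cef, cfg, dfg

Hence C_0 ≅ Z^7, C_1 ≅ Z^21, C_2 ≅ Z^14.

The boundary map ∂_1: C_1 → C_0 is given by ∂[p,q] = [q] − [p].
As a 7×21 matrix over Z this has rank 6, with invariant factors (1,1,1,1,1,1).

The boundary map ∂_2: C_2 → C_1 sends each 2-simplex [p,q,r] to [q,r] − [p,r] + [p,q]. For instance
  ∂dfg = fg − dg + df,
  ∂bdg = dg − bg + bd.
The resulting 21×14 matrix has rank 13, and its Smith normal form has invariant factors (1,1,1,1,1,1,1,1,1,1,1,1,1).

From H_k ≅ ker(∂_k) / im(∂_{k+1}) we obtain:

  H_2: rank ker ∂_2 − rank ∂_3 = (14 − 13) − 0 = 1, and there is no ∂_3, so H_2 ≅ Z.

(K is a triangulation of the torus T^2.)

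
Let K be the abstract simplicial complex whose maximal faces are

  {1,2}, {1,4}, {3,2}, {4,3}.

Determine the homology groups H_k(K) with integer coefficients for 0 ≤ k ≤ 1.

K has 4 vertices, 4 edges.
rank ∂_0 = 0, rank ∂_1 = 3 ⇒ b_0 = 4 − 0 − 3 = 1; all invariant factors of ∂_1 are 1 so no torsion. So H_0 = Z.
rank ∂_1 = 3, rank ∂_2 = 0 ⇒ b_1 = 4 − 3 − 0 = 1. So H_1 = Z.

H_0 = Z,  H_1 = Z.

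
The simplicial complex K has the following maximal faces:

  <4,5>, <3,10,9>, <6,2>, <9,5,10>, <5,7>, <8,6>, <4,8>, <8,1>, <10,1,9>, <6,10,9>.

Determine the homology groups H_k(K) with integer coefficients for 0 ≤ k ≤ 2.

Fix the vertex order 1 < 2 < 3 < 4 < 5 < 6 < 7 < 8 < 9 < 10 and write every simplex with vertices in increasing order. Then dim K = 2 and the simplices of K are:

  0-simplices (10): [1], [2], [3], [4], [5], [6], [7], [8], [9], [10]
  1-simplices (15): [1,8], [1,9], [1,10], [2,6], [3,9], [3,10], [4,5], [4,8], [5,7], [5,9], [5,10], [6,8], [6,9], [6,10], [9,10]
  2-simplices (4): [1,9,10], [3,9,10], [5,9,10], [6,9,10]

Hence C_0 ≅ Z^10, C_1 ≅ Z^15, C_2 ≅ Z^4.

∂_1: C_1 → C_0 is given by ∂[p,q] = [q] − [p]. For instance
  ∂[3,9] = [9] − [3].
The 10×15 boundary matrix has rank 9 and Smith normal form diag(1,1,1,1,1,1,1,1,1).

The boundary map ∂_2: C_2 → C_1 maps a triangle to the signed sum of its edges. For instance
  ∂[5,9,10] = [9,10] − [5,10] + [5,9],
  ∂[6,9,10] = [9,10] − [6,10] + [6,9].
As a 15×4 matrix over Z this has rank 4, with invariant factors (1,1,1,1).

Now H_k = ker ∂_k / im ∂_{k+1}, so:

  H_0: rank C_0 − rank ∂_1 = 10 − 9 = 1, and the invariant factors of ∂_1 are all 1, so H_0 = Z.
  H_1: rank ker ∂_1 − rank ∂_2 = (15 − 9) − 4 = 2, and the invariant factors of ∂_2 are all 1, so H_1 = Z^2.
  H_2: rank ker ∂_2 − rank ∂_3 = (4 − 4) − 0 = 0, and there is no ∂_3, so H_2 = 0.

H_0 = Z,  H_1 = Z^2,  H_2 = 0.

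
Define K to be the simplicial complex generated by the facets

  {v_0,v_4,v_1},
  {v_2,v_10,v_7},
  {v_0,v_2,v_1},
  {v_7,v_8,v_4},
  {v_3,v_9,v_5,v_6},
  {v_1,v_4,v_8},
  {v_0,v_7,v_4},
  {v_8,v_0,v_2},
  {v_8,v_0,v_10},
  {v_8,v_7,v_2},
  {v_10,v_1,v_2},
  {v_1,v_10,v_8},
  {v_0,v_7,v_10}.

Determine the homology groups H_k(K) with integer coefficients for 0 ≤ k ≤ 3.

H_0 ≅ Z^2,  H_1 ≅ Z/2Z,  H_2 = 0,  H_3 = 0.

Fix the vertex order v_0 < v_1 < v_2 < v_3 < v_4 < v_5 < v_6 < v_7 < v_8 < v_9 < v_10 and write every simplex with vertices in increasing order. Then dim K = 3 and the simplices of K are:

  0-simplices (11): [v_0], [v_1], [v_2], [v_3], [v_4], [v_5], [v_6], [v_7], [v_8], [v_9], [v_10]
  1-simplices (24): (24 of them)
  2-simplices (16): (16 of them)
  3-simplices (1): [v_3,v_5,v_6,v_9]

giving chain groups C_0 ≅ Z^11, C_1 ≅ Z^24, C_2 ≅ Z^16, C_3 ≅ Z^1.

The boundary map ∂_1: C_1 → C_0 maps an edge to its endpoints' difference, ∂[p,q] = q − p.
The 11×24 boundary matrix has rank 9 and Smith normal form diag(1,1,1,1,1,1,1,1,1).

Boundary ∂_2: C_2 → C_1 acts by ∂[p,q,r] = [q,r] − [p,r] + [p,q]. For instance
  ∂[v_0,v_1,v_2] = [v_1,v_2] − [v_0,v_2] + [v_0,v_1],
  ∂[v_2,v_7,v_10] = [v_7,v_10] − [v_2,v_10] + [v_2,v_7].
The 24×16 boundary matrix has rank 15 and Smith normal form diag(1,1,1,1,1,1,1,1,1,1,1,1,1,1,2).

The boundary map ∂_3: C_3 → C_2 sends each 3-simplex σ to the alternating sum Σ_i (−1)^i (σ with its i-th vertex removed). For instance
  ∂[v_3,v_5,v_6,v_9] = [v_5,v_6,v_9] − [v_3,v_6,v_9] + [v_3,v_5,v_9] − [v_3,v_5,v_6].
This gives a 16×1 integer matrix of rank 1; reducing to Smith normal form yields diagonal entries (1).

Reading off H_k = ker ∂_k / im ∂_{k+1}:

  H_0: rank C_0 − rank ∂_1 = 11 − 9 = 2, and the invariant factors of ∂_1 are all 1, so H_0 = Z^2.
  H_1: rank ker ∂_1 − rank ∂_2 = (24 − 9) − 15 = 0, and ∂_2 has invariant factor 2 > 1, so H_1 = Z/2Z.
  H_2: rank ker ∂_2 − rank ∂_3 = (16 − 15) − 1 = 0, and the invariant factors of ∂_3 are all 1, so H_2 = 0.
  H_3: rank ker ∂_3 − rank ∂_4 = (1 − 1) − 0 = 0, and there is no ∂_4, so H_3 = 0.

(K is a triangulation of the disjoint union of the real projective plane RP^2 and the 3-simplex.)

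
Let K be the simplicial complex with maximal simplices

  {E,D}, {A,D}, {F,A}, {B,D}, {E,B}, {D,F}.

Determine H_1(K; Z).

H_1 = Z^2.

Take the total order A < B < D < E < F on the vertex set. Then K (dimension 1) consists of the simplices:

  0-simplices (5): A, B, D, E, F
  1-simplices (6): AD, AF, BD, BE, DE, DF

Hence C_0 ≅ Z^5, C_1 ≅ Z^6.

∂_1: C_1 → C_0 is given by ∂[p,q] = [q] − [p].
As a 5×6 matrix over Z this has rank 4, with invariant factors (1,1,1,1).

Reading off H_k = ker ∂_k / im ∂_{k+1}:

  H_1: rank ker ∂_1 − rank ∂_2 = (6 − 4) − 0 = 2, and there is no ∂_2, so H_1 ≅ Z^2.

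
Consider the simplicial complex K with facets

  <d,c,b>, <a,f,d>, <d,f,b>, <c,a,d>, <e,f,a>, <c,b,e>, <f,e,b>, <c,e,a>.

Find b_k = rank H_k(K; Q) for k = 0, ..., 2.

Fix the vertex order a < b < c < d < e < f and write every simplex with vertices in increasing order. Then dim K = 2 and the simplices of K are:

  0-simplices (6): a, b, c, d, e, f
  1-simplices (12): ac, ad, ae, af, bc, bd, be, bf, cd, ce, df, ef
  2-simplices (8): acd, ace, adf, aef, bcd, bce, bdf, bef

giving chain groups C_0 ≅ Z^6, C_1 ≅ Z^12, C_2 ≅ Z^8.

Boundary ∂_1: C_1 → C_0 is given by ∂[p,q] = [q] − [p].
The resulting 6×12 matrix has rank 5, and its Smith normal form has invariant factors (1,1,1,1,1).

The boundary map ∂_2: C_2 → C_1 sends each 2-simplex [p,q,r] to [q,r] − [p,r] + [p,q]. For instance
  ∂bcd = cd − bd + bc,
  ∂bdf = df − bf + bd.
The resulting 12×8 matrix has rank 7, and its Smith normal form has invariant factors (1,1,1,1,1,1,1).

From H_k ≅ ker(∂_k) / im(∂_{k+1}) we obtain:

  H_0: rank C_0 − rank ∂_1 = 6 − 5 = 1, and the invariant factors of ∂_1 are all 1, so H_0 = Z.
  H_1: rank ker ∂_1 − rank ∂_2 = (12 − 5) − 7 = 0, and the invariant factors of ∂_2 are all 1, so H_1 = 0.
  H_2: rank ker ∂_2 − rank ∂_3 = (8 − 7) − 0 = 1, and there is no ∂_3, so H_2 = Z.

Hence the Betti numbers are b_0 = 1, b_1 = 0, b_2 = 1.

b_0 = 1, b_1 = 0, b_2 = 1.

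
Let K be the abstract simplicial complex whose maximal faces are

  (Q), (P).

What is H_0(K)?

Take the total order P < Q on the vertex set. Then K (dimension 0) consists of the simplices:

  0-simplices (2): P, Q

giving chain groups C_0 ≅ Z^2.

Now H_k = ker ∂_k / im ∂_{k+1}, so:

  H_0: rank C_0 − rank ∂_1 = 2 − 0 = 2, and there is no ∂_1, so H_0 ≅ Z^2.

H_0 = Z^2.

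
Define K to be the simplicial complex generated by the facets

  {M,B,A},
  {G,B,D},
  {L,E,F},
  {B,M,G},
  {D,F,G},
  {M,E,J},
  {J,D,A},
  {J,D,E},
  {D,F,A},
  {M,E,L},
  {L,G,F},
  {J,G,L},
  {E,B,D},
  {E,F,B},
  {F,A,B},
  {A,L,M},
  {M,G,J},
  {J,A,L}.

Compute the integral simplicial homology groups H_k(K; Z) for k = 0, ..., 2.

H_0 = Z,  H_1 = Z ⊕ Z_2,  H_2 = 0.

We work with the vertex ordering A < B < D < E < F < G < J < L < M. The simplices of K, each written with vertices in increasing order, are:

  0-simplices (9): A, B, D, E, F, G, J, L, M
  1-simplices (27): AB, AD, AF, AJ, AL, AM, BD, BE, BF, BG, BM, DE, DF, DG, DJ, EF, EJ, EL, EM, FG, FL, GJ, GL, GM, JL, JM, LM
  2-simplices (18): ABF, ABM, ADF, ADJ, AJL, ALM, BDE, BDG, BEF, BGM, DEJ, DFG, EFL, EJM, ELM, FGL, GJL, GJM

Hence C_0 ≅ Z^9, C_1 ≅ Z^27, C_2 ≅ Z^18.

∂_1: C_1 → C_0 sends each edge [p,q] (with p < q) to q − p. For instance
  ∂BG = G − B.
As a 9×27 matrix over Z this has rank 8, with invariant factors (1,1,1,1,1,1,1,1).

Boundary ∂_2: C_2 → C_1 maps a triangle to the signed sum of its edges. For instance
  ∂ELM = LM − EM + EL,
  ∂ADF = DF − AF + AD.
The resulting 27×18 matrix has rank 18, and its Smith normal form has invariant factors (1,1,1,1,1,1,1,1,1,1,1,1,1,1,1,1,1,2).

Now H_k = ker ∂_k / im ∂_{k+1}, so:

  H_0: rank C_0 − rank ∂_1 = 9 − 8 = 1, and the invariant factors of ∂_1 are all 1, so H_0 = Z.
  H_1: rank ker ∂_1 − rank ∂_2 = (27 − 8) − 18 = 1, and ∂_2 has invariant factor 2 > 1, so H_1 = Z ⊕ Z_2.
  H_2: rank ker ∂_2 − rank ∂_3 = (18 − 18) − 0 = 0, and there is no ∂_3, so H_2 = 0.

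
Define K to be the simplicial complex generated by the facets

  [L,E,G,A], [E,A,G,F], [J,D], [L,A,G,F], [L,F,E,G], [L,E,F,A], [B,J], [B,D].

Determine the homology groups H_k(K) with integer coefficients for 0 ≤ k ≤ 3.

We work with the vertex ordering A < B < D < E < F < G < J < L. The simplices of K, each written with vertices in increasing order, are:

  0-simplices (8): A, B, D, E, F, G, J, L
  1-simplices (13): AE, AF, AG, AL, BD, BJ, DJ, EF, EG, EL, FG, FL, GL
  2-simplices (10): AEF, AEG, AEL, AFG, AFL, AGL, EFG, EFL, EGL, FGL
  3-simplices (5): AEFG, AEFL, AEGL, AFGL, EFGL

so the chain groups are C_0 ≅ Z^8, C_1 ≅ Z^13, C_2 ≅ Z^10, C_3 ≅ Z^5.

The boundary map ∂_1: C_1 → C_0 is given by ∂[p,q] = [q] − [p]. For instance
  ∂BJ = J − B.
This gives a 8×13 integer matrix of rank 6; reducing to Smith normal form yields diagonal entries (1,1,1,1,1,1).

Boundary ∂_2: C_2 → C_1 acts by ∂[p,q,r] = [q,r] − [p,r] + [p,q]. For instance
  ∂AEL = EL − AL + AE,
  ∂AGL = GL − AL + AG.
The resulting 13×10 matrix has rank 6, and its Smith normal form has invariant factors (1,1,1,1,1,1).

The boundary map ∂_3: C_3 → C_2 sends each 3-simplex σ to the alternating sum Σ_i (−1)^i (σ with its i-th vertex removed). For instance
  ∂AEGL = EGL − AGL + AEL − AEG,
  ∂AEFL = EFL − AFL + AEL − AEF.
This gives a 10×5 integer matrix of rank 4; reducing to Smith normal form yields diagonal entries (1,1,1,1).

Now H_k = ker ∂_k / im ∂_{k+1}, so:

  H_0: rank C_0 − rank ∂_1 = 8 − 6 = 2, and the invariant factors of ∂_1 are all 1, so H_0 ≅ Z^2.
  H_1: rank ker ∂_1 − rank ∂_2 = (13 − 6) − 6 = 1, and the invariant factors of ∂_2 are all 1, so H_1 ≅ Z.
  H_2: rank ker ∂_2 − rank ∂_3 = (10 − 6) − 4 = 0, and the invariant factors of ∂_3 are all 1, so H_2 ≅ 0.
  H_3: rank ker ∂_3 − rank ∂_4 = (5 − 4) − 0 = 1, and there is no ∂_4, so H_3 ≅ Z.

H_0 = Z^2,  H_1 = Z,  H_2 = 0,  H_3 = Z.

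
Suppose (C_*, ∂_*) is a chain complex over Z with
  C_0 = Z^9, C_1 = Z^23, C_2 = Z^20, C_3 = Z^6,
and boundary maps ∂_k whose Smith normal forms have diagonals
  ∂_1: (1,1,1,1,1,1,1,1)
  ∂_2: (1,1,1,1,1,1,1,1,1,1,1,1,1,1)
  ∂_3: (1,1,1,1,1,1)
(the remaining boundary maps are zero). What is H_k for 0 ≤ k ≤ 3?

H_0: b_0 = 9 − 0 − 8 = 1; torsion from ∂_1 factors > 1: none. So H_0 = Z.
H_1: b_1 = 23 − 8 − 14 = 1; torsion from ∂_2 factors > 1: none. So H_1 = Z.
H_2: b_2 = 20 − 14 − 6 = 0; torsion from ∂_3 factors > 1: none. So H_2 = 0.
H_3: b_3 = 6 − 6 − 0 = 0; torsion from ∂_4 factors > 1: none. So H_3 = 0.

H_0 = Z,  H_1 = Z,  H_2 = 0,  H_3 = 0.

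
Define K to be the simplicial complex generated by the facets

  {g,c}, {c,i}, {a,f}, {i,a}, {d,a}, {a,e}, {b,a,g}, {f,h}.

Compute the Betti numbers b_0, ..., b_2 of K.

b_0 = 1, b_1 = 1, b_2 = 0.

We work with the vertex ordering a < b < c < d < e < f < g < h < i. The simplices of K, each written with vertices in increasing order, are:

  0-simplices (9): a, b, c, d, e, f, g, h, i
  1-simplices (10): ab, ad, ae, af, ag, ai, bg, cg, ci, fh
  2-simplices (1): abg

Hence C_0 ≅ Z^9, C_1 ≅ Z^10, C_2 ≅ Z^1.

The boundary map ∂_1: C_1 → C_0 maps an edge to its endpoints' difference, ∂[p,q] = q − p. For instance
  ∂ab = b − a.
As a 9×10 matrix over Z this has rank 8, with invariant factors (1,1,1,1,1,1,1,1).

∂_2: C_2 → C_1 maps a triangle to the signed sum of its edges. For instance
  ∂abg = bg − ag + ab.
The resulting 10×1 matrix has rank 1, and its Smith normal form has invariant factors (1).

From H_k ≅ ker(∂_k) / im(∂_{k+1}) we obtain:

  H_0: rank C_0 − rank ∂_1 = 9 − 8 = 1, and the invariant factors of ∂_1 are all 1, so H_0 = Z.
  H_1: rank ker ∂_1 − rank ∂_2 = (10 − 8) − 1 = 1, and the invariant factors of ∂_2 are all 1, so H_1 = Z.
  H_2: rank ker ∂_2 − rank ∂_3 = (1 − 1) − 0 = 0, and there is no ∂_3, so H_2 = 0.

As a check, the Euler characteristic is 9 − 10 + 1 = 0, which agrees with 1 − 1 + 0 = 0.

Hence the Betti numbers are b_0 = 1, b_1 = 1, b_2 = 0.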